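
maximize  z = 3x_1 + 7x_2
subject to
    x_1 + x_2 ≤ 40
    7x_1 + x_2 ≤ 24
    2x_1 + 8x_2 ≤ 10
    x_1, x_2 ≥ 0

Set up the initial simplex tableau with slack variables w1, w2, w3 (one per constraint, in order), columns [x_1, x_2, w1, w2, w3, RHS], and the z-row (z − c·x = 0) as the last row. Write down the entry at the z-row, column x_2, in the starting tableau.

-7

The z-row carries the negated objective coefficients: the x_2 entry is -7.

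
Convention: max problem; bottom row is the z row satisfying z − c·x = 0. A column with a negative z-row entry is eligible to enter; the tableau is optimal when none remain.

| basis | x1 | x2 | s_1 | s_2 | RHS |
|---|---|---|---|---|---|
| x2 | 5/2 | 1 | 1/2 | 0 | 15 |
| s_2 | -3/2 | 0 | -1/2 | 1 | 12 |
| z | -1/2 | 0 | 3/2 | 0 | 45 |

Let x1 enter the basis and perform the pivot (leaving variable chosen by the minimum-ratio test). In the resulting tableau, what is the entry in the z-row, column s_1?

Ratio test on column x1 — row 1: 15/(5/2) = 6; row 2: entry -3/2 ≤ 0. Minimum is 6 at row 1 (x2 leaves); pivot element 5/2.
Divide row 1 by 5/2; eliminate column x1 from the other rows.
z-row update in column s_1: 3/2 − (-1/2)·(1/5) = 8/5.

8/5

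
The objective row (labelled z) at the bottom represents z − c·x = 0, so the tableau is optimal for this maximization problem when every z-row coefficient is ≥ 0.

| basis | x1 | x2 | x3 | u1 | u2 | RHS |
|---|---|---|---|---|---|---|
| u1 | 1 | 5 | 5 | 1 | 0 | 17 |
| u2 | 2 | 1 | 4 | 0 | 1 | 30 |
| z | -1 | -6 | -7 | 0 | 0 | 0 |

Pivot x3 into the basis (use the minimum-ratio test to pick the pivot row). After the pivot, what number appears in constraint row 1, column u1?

Ratio test on column x3 — row 1: 17/5 = 17/5; row 2: 30/4 = 15/2. Minimum is 17/5 at row 1 (u1 leaves); pivot element 5.
Divide row 1 by 5; eliminate column x3 from the other rows.
In the new row 1, the u1 entry is the old entry divided by the pivot: 1/5 = 1/5.

1/5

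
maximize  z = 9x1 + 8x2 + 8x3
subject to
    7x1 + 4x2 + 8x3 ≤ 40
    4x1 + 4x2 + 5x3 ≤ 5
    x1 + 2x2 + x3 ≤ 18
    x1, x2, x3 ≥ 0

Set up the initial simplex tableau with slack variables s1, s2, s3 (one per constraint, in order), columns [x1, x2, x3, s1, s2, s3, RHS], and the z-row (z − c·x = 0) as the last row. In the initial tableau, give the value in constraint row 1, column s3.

Slack s3 belongs to constraint 3; its column is the unit vector e_3, so the entry in row 1 is 0.

0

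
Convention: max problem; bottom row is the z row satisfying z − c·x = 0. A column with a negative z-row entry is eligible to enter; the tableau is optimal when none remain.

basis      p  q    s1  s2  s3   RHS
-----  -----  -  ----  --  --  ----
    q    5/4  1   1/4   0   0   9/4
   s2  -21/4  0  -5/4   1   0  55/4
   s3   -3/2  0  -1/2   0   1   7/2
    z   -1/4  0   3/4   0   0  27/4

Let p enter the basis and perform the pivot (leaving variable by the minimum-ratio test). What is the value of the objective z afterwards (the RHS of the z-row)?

Ratio test on column p — row 1: (9/4)/(5/4) = 9/5; row 2: entry -21/4 ≤ 0; row 3: entry -3/2 ≤ 0. Minimum is 9/5 at row 1 (q leaves); pivot element 5/4.
Pivot on row 1; the z-row RHS becomes 27/4 − (-1/4)·(9/5) = 36/5.

36/5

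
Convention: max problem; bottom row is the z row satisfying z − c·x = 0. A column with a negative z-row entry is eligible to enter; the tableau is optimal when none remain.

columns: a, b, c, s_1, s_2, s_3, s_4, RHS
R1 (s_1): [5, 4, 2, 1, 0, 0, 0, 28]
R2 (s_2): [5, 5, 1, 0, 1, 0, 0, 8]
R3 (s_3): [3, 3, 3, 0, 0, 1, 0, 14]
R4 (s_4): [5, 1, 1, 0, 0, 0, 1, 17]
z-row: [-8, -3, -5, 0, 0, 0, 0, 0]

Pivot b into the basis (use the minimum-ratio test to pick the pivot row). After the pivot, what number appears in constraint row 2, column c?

1/5

Ratio test on column b — row 1: 28/4 = 7; row 2: 8/5 = 8/5; row 3: 14/3 = 14/3; row 4: 17/1 = 17. Minimum is 8/5 at row 2 (s_2 leaves); pivot element 5.
Divide row 2 by 5; eliminate column b from the other rows.
In the new row 2, the c entry is the old entry divided by the pivot: 1/5 = 1/5.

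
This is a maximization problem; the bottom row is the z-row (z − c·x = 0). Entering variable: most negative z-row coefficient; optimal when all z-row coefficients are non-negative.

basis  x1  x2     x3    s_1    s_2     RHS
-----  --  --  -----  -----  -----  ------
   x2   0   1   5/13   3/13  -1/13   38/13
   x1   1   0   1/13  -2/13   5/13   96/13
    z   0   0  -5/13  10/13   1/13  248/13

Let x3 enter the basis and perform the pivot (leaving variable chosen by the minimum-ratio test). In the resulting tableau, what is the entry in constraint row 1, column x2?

13/5

Ratio test on column x3 — row 1: (38/13)/(5/13) = 38/5; row 2: (96/13)/(1/13) = 96. Minimum is 38/5 at row 1 (x2 leaves); pivot element 5/13.
Divide row 1 by 5/13; eliminate column x3 from the other rows.
In the new row 1, the x2 entry is the old entry divided by the pivot: 1/(5/13) = 13/5.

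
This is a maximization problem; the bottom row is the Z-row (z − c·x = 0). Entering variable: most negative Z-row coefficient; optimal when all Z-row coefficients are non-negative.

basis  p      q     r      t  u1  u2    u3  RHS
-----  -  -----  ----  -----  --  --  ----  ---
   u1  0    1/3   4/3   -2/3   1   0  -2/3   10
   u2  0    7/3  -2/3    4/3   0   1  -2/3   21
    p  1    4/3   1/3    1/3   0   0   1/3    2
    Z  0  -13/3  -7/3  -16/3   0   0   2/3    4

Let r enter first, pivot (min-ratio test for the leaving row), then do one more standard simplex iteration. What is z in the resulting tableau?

Ratio test on column r — row 1: 10/(4/3) = 15/2; row 2: entry -2/3 ≤ 0; row 3: 2/(1/3) = 6. Minimum is 6 at row 3 (p leaves); pivot element 1/3.
Pivot on row 3; the Z-row RHS becomes 4 − (-7/3)·6 = 18.
Next entering variable (most negative Z-row entry -3): t.
Ratio test on column t — row 1: entry -2 ≤ 0; row 2: 25/2 = 25/2; row 3: 6/1 = 6. Minimum is 6 at row 3 (r leaves); pivot element 1.
After the second pivot the Z-row RHS is 18 − (-3)·6 = 36.

36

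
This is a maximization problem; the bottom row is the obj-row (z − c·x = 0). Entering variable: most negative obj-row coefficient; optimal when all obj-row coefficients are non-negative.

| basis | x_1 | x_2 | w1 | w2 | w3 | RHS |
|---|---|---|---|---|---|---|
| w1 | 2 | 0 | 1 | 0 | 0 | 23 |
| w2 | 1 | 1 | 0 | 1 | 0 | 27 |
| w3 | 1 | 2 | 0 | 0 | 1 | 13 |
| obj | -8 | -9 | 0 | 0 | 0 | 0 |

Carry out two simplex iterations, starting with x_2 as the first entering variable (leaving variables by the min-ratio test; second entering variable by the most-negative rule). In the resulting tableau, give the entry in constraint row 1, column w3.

0

Ratio test on column x_2 — row 1: entry 0 ≤ 0; row 2: 27/1 = 27; row 3: 13/2 = 13/2. Minimum is 13/2 at row 3 (w3 leaves); pivot element 2.
Divide row 3 by 2; eliminate column x_2 from the other rows.
Second iteration: most negative obj-row entry is -7/2 in column x_1, so x_1 enters.
Ratio test on column x_1 — row 1: 23/2 = 23/2; row 2: (41/2)/(1/2) = 41; row 3: (13/2)/(1/2) = 13. Minimum is 23/2 at row 1 (w1 leaves); pivot element 2.
Divide row 1 by 2; eliminate column x_1 from the other rows.
After both pivots, the entry at constraint row 1, column w3 is 0.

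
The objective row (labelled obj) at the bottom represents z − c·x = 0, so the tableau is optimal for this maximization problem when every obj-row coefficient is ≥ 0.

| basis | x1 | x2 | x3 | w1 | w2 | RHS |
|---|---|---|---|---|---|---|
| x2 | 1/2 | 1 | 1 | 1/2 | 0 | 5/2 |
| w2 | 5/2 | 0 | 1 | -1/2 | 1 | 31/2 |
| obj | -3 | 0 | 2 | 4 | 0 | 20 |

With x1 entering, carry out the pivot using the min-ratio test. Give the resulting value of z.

35

Ratio test on column x1 — row 1: (5/2)/(1/2) = 5; row 2: (31/2)/(5/2) = 31/5. Minimum is 5 at row 1 (x2 leaves); pivot element 1/2.
Pivot on row 1; the obj-row RHS becomes 20 − (-3)·5 = 35.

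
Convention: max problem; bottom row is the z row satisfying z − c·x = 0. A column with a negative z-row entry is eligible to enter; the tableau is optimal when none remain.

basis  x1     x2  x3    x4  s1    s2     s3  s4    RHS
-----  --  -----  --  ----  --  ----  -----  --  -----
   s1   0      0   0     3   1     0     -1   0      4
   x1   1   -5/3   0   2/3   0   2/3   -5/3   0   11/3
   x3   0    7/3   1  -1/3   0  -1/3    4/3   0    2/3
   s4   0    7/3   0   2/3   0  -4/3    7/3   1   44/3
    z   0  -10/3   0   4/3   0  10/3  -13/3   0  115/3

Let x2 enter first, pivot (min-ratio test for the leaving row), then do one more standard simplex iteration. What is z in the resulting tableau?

81/2

Ratio test on column x2 — row 1: entry 0 ≤ 0; row 2: entry -5/3 ≤ 0; row 3: (2/3)/(7/3) = 2/7; row 4: (44/3)/(7/3) = 44/7. Minimum is 2/7 at row 3 (x3 leaves); pivot element 7/3.
Pivot on row 3; the z-row RHS becomes 115/3 − (-10/3)·(2/7) = 275/7.
Next entering variable (most negative z-row entry -17/7): s3.
Ratio test on column s3 — row 1: entry -1 ≤ 0; row 2: entry -5/7 ≤ 0; row 3: (2/7)/(4/7) = 1/2; row 4: 14/1 = 14. Minimum is 1/2 at row 3 (x2 leaves); pivot element 4/7.
After the second pivot the z-row RHS is 275/7 − (-17/7)·(1/2) = 81/2.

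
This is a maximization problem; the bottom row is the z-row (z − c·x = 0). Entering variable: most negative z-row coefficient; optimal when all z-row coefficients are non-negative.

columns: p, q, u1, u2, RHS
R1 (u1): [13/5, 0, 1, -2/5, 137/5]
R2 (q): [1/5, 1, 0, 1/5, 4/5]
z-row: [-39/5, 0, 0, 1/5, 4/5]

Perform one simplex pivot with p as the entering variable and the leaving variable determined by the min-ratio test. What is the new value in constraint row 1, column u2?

-3

Ratio test on column p — row 1: (137/5)/(13/5) = 137/13; row 2: (4/5)/(1/5) = 4. Minimum is 4 at row 2 (q leaves); pivot element 1/5.
Divide row 2 by 1/5; eliminate column p from the other rows.
Row 1 update in column u2: -2/5 − (13/5)·1 = -3.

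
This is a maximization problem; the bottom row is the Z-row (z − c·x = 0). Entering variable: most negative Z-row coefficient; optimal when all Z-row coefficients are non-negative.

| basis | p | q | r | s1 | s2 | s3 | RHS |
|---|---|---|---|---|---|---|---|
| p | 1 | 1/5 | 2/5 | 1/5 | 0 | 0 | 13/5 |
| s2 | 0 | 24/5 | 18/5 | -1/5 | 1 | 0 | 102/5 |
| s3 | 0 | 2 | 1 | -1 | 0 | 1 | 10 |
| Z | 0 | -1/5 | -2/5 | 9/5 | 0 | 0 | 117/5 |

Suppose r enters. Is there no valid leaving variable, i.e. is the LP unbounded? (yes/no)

Column r has positive entries in row(s) 1, 2, 3, so the ratio test bounds it — not unbounded.

no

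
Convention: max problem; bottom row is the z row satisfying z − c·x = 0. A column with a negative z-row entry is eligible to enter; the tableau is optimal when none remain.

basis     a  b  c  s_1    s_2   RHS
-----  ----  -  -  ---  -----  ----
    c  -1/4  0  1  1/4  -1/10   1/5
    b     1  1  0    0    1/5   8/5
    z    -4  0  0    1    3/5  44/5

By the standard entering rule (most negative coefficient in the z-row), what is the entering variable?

a

Negative z-row entries: a: -4.
The most negative is -4 in column a, so a enters.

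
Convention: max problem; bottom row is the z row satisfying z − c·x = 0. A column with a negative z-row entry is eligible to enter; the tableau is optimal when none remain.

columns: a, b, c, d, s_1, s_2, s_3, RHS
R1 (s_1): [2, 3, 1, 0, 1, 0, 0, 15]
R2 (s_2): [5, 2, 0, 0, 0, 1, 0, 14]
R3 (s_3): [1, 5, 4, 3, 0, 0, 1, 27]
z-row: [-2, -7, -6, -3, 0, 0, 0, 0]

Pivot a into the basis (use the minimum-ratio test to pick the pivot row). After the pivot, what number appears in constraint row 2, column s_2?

Ratio test on column a — row 1: 15/2 = 15/2; row 2: 14/5 = 14/5; row 3: 27/1 = 27. Minimum is 14/5 at row 2 (s_2 leaves); pivot element 5.
Divide row 2 by 5; eliminate column a from the other rows.
In the new row 2, the s_2 entry is the old entry divided by the pivot: 1/5 = 1/5.

1/5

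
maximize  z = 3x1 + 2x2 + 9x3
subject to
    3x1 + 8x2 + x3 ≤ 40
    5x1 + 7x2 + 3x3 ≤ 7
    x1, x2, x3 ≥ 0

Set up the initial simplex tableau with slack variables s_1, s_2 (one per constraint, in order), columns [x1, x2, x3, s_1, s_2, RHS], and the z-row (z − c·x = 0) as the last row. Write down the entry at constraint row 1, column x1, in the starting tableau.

Constraint 1 has coefficient 3 on x1.

3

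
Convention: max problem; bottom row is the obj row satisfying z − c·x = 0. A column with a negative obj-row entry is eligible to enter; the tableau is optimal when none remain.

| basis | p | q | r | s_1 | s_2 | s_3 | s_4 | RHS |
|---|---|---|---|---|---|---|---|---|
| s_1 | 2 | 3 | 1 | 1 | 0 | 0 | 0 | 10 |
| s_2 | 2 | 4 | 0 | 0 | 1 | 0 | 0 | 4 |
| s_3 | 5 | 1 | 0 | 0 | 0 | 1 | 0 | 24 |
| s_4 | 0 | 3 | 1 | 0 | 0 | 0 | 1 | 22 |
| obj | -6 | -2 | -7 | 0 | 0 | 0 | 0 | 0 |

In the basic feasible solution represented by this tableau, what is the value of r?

r is not in the basis, so in the current basic feasible solution r = 0.

0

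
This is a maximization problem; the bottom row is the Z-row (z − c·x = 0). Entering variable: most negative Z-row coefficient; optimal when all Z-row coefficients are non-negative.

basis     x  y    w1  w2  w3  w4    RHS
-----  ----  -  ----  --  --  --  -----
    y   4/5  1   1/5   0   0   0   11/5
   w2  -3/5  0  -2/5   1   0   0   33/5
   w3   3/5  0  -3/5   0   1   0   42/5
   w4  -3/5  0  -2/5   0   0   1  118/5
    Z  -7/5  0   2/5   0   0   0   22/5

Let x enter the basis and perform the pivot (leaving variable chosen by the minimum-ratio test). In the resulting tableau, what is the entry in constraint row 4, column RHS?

Ratio test on column x — row 1: (11/5)/(4/5) = 11/4; row 2: entry -3/5 ≤ 0; row 3: (42/5)/(3/5) = 14; row 4: entry -3/5 ≤ 0. Minimum is 11/4 at row 1 (y leaves); pivot element 4/5.
Divide row 1 by 4/5; eliminate column x from the other rows.
Row 4 update in column RHS: 118/5 − (-3/5)·(11/4) = 101/4.

101/4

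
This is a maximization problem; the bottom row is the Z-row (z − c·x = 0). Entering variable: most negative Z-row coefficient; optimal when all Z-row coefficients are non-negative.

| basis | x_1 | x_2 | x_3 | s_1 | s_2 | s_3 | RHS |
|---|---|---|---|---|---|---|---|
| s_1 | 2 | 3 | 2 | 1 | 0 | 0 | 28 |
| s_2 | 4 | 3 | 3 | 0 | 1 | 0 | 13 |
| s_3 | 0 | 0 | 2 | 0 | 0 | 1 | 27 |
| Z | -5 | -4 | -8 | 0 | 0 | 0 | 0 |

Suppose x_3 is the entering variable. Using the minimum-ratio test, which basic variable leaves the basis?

s_2

Column x_3 entries and ratios — s_1: 28/2 = 14; s_2: 13/3 = 13/3; s_3: 27/2 = 27/2.
Smallest ratio is 13/3 in the row of s_2, so s_2 leaves.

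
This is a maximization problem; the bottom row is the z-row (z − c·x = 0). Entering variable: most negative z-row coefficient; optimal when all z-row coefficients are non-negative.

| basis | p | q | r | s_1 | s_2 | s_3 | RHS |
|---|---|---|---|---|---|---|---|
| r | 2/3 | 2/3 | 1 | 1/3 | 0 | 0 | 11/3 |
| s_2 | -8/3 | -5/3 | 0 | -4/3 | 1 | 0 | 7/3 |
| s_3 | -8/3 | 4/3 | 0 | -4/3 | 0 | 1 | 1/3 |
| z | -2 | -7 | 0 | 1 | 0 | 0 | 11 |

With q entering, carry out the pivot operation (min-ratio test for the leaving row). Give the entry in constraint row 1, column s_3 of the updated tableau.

Ratio test on column q — row 1: (11/3)/(2/3) = 11/2; row 2: entry -5/3 ≤ 0; row 3: (1/3)/(4/3) = 1/4. Minimum is 1/4 at row 3 (s_3 leaves); pivot element 4/3.
Divide row 3 by 4/3; eliminate column q from the other rows.
Row 1 update in column s_3: 0 − (2/3)·(3/4) = -1/2.

-1/2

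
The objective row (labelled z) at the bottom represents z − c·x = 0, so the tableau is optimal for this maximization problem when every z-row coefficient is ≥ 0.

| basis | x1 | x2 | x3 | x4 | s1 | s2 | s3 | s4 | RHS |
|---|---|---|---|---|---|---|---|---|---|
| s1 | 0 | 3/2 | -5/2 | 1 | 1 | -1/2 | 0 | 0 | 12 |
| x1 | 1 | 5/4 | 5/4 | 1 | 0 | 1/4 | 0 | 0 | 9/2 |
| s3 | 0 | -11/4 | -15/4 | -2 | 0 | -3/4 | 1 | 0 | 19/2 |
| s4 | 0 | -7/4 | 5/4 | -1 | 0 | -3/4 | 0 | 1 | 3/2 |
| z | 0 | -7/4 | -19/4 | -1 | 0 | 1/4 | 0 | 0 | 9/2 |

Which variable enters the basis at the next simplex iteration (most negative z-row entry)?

x3

Negative z-row entries: x2: -7/4, x3: -19/4, x4: -1.
The most negative is -19/4 in column x3, so x3 enters.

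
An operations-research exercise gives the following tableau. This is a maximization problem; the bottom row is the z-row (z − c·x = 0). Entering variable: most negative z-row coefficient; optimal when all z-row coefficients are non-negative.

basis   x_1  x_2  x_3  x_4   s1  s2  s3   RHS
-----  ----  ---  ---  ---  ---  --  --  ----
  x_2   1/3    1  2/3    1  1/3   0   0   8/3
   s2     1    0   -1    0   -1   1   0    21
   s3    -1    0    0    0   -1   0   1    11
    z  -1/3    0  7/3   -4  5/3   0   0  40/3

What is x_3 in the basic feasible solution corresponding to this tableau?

x_3 is not in the basis, so in the current basic feasible solution x_3 = 0.

0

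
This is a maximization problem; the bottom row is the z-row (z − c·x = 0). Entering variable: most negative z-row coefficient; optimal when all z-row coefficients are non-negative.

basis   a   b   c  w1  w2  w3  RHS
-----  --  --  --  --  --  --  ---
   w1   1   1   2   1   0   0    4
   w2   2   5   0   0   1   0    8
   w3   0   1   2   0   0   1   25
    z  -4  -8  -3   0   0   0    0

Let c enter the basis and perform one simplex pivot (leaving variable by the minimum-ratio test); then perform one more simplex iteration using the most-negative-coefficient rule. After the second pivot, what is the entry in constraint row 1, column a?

3/10

Ratio test on column c — row 1: 4/2 = 2; row 2: entry 0 ≤ 0; row 3: 25/2 = 25/2. Minimum is 2 at row 1 (w1 leaves); pivot element 2.
Divide row 1 by 2; eliminate column c from the other rows.
Second iteration: most negative z-row entry is -13/2 in column b, so b enters.
Ratio test on column b — row 1: 2/(1/2) = 4; row 2: 8/5 = 8/5; row 3: entry 0 ≤ 0. Minimum is 8/5 at row 2 (w2 leaves); pivot element 5.
Divide row 2 by 5; eliminate column b from the other rows.
After both pivots, the entry at constraint row 1, column a is 3/10.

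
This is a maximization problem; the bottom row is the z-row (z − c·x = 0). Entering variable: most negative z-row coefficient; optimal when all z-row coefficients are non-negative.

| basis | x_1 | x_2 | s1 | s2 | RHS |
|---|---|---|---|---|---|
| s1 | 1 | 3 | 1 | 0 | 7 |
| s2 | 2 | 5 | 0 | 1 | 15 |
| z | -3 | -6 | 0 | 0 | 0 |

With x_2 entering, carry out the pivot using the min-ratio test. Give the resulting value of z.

14

Ratio test on column x_2 — row 1: 7/3 = 7/3; row 2: 15/5 = 3. Minimum is 7/3 at row 1 (s1 leaves); pivot element 3.
Pivot on row 1; the z-row RHS becomes 0 − (-6)·(7/3) = 14.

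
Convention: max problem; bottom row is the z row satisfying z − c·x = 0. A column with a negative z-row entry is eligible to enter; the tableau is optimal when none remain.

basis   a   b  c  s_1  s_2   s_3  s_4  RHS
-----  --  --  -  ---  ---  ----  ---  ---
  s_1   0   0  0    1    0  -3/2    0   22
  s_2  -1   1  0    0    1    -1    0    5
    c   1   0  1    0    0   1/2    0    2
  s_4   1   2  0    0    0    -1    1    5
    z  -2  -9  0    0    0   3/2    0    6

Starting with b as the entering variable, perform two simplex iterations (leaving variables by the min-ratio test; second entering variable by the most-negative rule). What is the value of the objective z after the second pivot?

81/2

Ratio test on column b — row 1: entry 0 ≤ 0; row 2: 5/1 = 5; row 3: entry 0 ≤ 0; row 4: 5/2 = 5/2. Minimum is 5/2 at row 4 (s_4 leaves); pivot element 2.
Pivot on row 4; the z-row RHS becomes 6 − (-9)·(5/2) = 57/2.
Next entering variable (most negative z-row entry -3): s_3.
Ratio test on column s_3 — row 1: entry -3/2 ≤ 0; row 2: entry -1/2 ≤ 0; row 3: 2/(1/2) = 4; row 4: entry -1/2 ≤ 0. Minimum is 4 at row 3 (c leaves); pivot element 1/2.
After the second pivot the z-row RHS is 57/2 − (-3)·4 = 81/2.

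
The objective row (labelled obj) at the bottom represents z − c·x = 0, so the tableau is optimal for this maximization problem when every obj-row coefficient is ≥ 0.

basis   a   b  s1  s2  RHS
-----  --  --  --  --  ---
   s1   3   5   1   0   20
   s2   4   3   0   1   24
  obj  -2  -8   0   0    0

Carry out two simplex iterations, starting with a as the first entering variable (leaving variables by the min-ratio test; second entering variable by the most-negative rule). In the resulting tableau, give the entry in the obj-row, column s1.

26/11

Ratio test on column a — row 1: 20/3 = 20/3; row 2: 24/4 = 6. Minimum is 6 at row 2 (s2 leaves); pivot element 4.
Divide row 2 by 4; eliminate column a from the other rows.
Second iteration: most negative obj-row entry is -13/2 in column b, so b enters.
Ratio test on column b — row 1: 2/(11/4) = 8/11; row 2: 6/(3/4) = 8. Minimum is 8/11 at row 1 (s1 leaves); pivot element 11/4.
Divide row 1 by 11/4; eliminate column b from the other rows.
After both pivots, the entry at the obj-row, column s1 is 26/11.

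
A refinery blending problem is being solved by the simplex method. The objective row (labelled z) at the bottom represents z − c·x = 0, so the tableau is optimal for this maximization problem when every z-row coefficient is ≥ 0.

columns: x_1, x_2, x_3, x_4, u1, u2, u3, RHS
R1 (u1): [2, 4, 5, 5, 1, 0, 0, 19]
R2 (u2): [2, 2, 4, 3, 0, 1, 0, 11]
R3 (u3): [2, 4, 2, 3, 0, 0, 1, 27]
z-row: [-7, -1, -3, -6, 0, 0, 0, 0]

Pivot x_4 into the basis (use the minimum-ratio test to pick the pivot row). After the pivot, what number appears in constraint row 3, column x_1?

0

Ratio test on column x_4 — row 1: 19/5 = 19/5; row 2: 11/3 = 11/3; row 3: 27/3 = 9. Minimum is 11/3 at row 2 (u2 leaves); pivot element 3.
Divide row 2 by 3; eliminate column x_4 from the other rows.
Row 3 update in column x_1: 2 − 3·(2/3) = 0.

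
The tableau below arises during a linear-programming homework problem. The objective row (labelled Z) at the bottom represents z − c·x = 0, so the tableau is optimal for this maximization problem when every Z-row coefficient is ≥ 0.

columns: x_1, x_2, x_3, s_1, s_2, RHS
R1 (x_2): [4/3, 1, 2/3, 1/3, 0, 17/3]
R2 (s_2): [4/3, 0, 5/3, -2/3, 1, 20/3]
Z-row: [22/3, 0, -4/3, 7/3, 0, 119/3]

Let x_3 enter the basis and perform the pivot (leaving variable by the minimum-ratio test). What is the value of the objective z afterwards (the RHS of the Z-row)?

45

Ratio test on column x_3 — row 1: (17/3)/(2/3) = 17/2; row 2: (20/3)/(5/3) = 4. Minimum is 4 at row 2 (s_2 leaves); pivot element 5/3.
Pivot on row 2; the Z-row RHS becomes 119/3 − (-4/3)·4 = 45.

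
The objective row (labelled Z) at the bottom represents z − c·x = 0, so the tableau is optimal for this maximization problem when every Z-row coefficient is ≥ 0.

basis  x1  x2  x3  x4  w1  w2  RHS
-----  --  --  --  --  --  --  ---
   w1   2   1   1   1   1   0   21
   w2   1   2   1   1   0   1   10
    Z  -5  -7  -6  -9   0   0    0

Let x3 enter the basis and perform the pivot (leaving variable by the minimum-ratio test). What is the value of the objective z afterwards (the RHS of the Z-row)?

Ratio test on column x3 — row 1: 21/1 = 21; row 2: 10/1 = 10. Minimum is 10 at row 2 (w2 leaves); pivot element 1.
Pivot on row 2; the Z-row RHS becomes 0 − (-6)·10 = 60.

60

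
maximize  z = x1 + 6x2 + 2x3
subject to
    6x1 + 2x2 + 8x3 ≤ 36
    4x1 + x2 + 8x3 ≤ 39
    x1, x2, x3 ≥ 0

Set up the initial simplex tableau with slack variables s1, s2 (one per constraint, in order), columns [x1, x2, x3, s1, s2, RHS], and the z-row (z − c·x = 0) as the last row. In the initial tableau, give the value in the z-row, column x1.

-1

The z-row carries the negated objective coefficients: the x1 entry is -1.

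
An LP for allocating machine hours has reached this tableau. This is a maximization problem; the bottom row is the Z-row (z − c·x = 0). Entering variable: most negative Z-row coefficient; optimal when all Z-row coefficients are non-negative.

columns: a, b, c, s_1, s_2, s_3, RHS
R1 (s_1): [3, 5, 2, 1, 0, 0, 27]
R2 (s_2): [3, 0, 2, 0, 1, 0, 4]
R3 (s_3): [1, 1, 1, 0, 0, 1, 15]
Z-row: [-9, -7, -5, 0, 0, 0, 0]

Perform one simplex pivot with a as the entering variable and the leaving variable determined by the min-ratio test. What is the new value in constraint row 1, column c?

0

Ratio test on column a — row 1: 27/3 = 9; row 2: 4/3 = 4/3; row 3: 15/1 = 15. Minimum is 4/3 at row 2 (s_2 leaves); pivot element 3.
Divide row 2 by 3; eliminate column a from the other rows.
Row 1 update in column c: 2 − 3·(2/3) = 0.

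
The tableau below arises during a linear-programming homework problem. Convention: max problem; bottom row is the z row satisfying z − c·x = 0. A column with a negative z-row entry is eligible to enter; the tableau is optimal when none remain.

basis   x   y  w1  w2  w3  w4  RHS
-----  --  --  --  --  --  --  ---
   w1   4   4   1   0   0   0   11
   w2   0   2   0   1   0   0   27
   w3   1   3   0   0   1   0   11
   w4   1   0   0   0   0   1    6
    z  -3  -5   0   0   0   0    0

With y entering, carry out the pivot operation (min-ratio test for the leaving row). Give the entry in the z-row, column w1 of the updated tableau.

Ratio test on column y — row 1: 11/4 = 11/4; row 2: 27/2 = 27/2; row 3: 11/3 = 11/3; row 4: entry 0 ≤ 0. Minimum is 11/4 at row 1 (w1 leaves); pivot element 4.
Divide row 1 by 4; eliminate column y from the other rows.
z-row update in column w1: 0 − (-5)·(1/4) = 5/4.

5/4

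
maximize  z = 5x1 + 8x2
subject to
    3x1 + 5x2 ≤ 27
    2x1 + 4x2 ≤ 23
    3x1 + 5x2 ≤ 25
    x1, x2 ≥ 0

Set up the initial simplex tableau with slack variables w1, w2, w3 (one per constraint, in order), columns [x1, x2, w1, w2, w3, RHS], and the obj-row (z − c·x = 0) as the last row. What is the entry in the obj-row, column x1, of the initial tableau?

The obj-row carries the negated objective coefficients: the x1 entry is -5.

-5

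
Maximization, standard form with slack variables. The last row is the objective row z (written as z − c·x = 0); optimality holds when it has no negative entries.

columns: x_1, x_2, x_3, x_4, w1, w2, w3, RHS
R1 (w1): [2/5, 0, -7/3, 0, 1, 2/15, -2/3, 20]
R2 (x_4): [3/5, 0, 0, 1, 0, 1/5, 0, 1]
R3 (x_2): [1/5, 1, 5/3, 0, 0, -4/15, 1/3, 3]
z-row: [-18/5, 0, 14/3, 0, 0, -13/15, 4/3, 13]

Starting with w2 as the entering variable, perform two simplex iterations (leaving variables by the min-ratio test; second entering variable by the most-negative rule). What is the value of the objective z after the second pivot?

19

Ratio test on column w2 — row 1: 20/(2/15) = 150; row 2: 1/(1/5) = 5; row 3: entry -4/15 ≤ 0. Minimum is 5 at row 2 (x_4 leaves); pivot element 1/5.
Pivot on row 2; the z-row RHS becomes 13 − (-13/15)·5 = 52/3.
Next entering variable (most negative z-row entry -1): x_1.
Ratio test on column x_1 — row 1: entry 0 ≤ 0; row 2: 5/3 = 5/3; row 3: (13/3)/1 = 13/3. Minimum is 5/3 at row 2 (w2 leaves); pivot element 3.
After the second pivot the z-row RHS is 52/3 − (-1)·(5/3) = 19.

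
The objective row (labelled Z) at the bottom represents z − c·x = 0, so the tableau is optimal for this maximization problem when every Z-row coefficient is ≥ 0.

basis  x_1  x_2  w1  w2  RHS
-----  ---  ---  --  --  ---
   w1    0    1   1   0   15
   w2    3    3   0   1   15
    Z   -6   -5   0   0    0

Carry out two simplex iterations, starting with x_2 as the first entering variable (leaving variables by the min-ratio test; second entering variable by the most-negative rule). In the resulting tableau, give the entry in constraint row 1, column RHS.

Ratio test on column x_2 — row 1: 15/1 = 15; row 2: 15/3 = 5. Minimum is 5 at row 2 (w2 leaves); pivot element 3.
Divide row 2 by 3; eliminate column x_2 from the other rows.
Second iteration: most negative Z-row entry is -1 in column x_1, so x_1 enters.
Ratio test on column x_1 — row 1: entry -1 ≤ 0; row 2: 5/1 = 5. Minimum is 5 at row 2 (x_2 leaves); pivot element 1.
Divide row 2 by 1; eliminate column x_1 from the other rows.
After both pivots, the entry at constraint row 1, column RHS is 15.

15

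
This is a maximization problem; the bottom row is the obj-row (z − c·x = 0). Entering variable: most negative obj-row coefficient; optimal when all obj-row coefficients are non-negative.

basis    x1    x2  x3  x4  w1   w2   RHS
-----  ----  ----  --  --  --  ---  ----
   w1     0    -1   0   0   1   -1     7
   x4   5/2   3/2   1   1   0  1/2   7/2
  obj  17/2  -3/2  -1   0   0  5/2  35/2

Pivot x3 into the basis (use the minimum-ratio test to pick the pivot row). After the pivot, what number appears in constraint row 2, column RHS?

Ratio test on column x3 — row 1: entry 0 ≤ 0; row 2: (7/2)/1 = 7/2. Minimum is 7/2 at row 2 (x4 leaves); pivot element 1.
Divide row 2 by 1; eliminate column x3 from the other rows.
In the new row 2, the RHS entry is the old entry divided by the pivot: (7/2)/1 = 7/2.

7/2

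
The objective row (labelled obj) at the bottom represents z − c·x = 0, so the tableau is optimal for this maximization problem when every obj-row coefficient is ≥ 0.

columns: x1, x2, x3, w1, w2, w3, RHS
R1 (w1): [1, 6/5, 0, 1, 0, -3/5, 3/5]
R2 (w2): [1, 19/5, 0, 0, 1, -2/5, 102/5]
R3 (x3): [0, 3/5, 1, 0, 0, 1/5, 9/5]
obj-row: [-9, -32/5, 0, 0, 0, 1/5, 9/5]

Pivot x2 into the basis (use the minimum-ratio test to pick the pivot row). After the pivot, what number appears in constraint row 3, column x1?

Ratio test on column x2 — row 1: (3/5)/(6/5) = 1/2; row 2: (102/5)/(19/5) = 102/19; row 3: (9/5)/(3/5) = 3. Minimum is 1/2 at row 1 (w1 leaves); pivot element 6/5.
Divide row 1 by 6/5; eliminate column x2 from the other rows.
Row 3 update in column x1: 0 − (3/5)·(5/6) = -1/2.

-1/2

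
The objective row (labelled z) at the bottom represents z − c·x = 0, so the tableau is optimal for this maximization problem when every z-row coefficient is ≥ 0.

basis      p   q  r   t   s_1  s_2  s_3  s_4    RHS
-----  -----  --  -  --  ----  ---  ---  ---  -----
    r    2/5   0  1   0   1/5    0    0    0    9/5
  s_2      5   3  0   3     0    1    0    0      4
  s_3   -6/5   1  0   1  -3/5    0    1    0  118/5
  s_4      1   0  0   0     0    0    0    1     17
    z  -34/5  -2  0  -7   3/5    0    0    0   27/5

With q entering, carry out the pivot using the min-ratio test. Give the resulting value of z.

Ratio test on column q — row 1: entry 0 ≤ 0; row 2: 4/3 = 4/3; row 3: (118/5)/1 = 118/5; row 4: entry 0 ≤ 0. Minimum is 4/3 at row 2 (s_2 leaves); pivot element 3.
Pivot on row 2; the z-row RHS becomes 27/5 − (-2)·(4/3) = 121/15.

121/15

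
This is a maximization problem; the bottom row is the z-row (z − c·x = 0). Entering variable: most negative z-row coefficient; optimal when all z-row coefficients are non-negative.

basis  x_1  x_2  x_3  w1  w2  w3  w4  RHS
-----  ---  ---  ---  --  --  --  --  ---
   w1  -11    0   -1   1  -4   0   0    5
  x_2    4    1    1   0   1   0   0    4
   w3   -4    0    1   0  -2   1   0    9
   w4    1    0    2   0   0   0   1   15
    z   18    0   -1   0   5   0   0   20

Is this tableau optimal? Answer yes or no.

no

The z-row has a negative entry -1 in column x_3, so it is not optimal.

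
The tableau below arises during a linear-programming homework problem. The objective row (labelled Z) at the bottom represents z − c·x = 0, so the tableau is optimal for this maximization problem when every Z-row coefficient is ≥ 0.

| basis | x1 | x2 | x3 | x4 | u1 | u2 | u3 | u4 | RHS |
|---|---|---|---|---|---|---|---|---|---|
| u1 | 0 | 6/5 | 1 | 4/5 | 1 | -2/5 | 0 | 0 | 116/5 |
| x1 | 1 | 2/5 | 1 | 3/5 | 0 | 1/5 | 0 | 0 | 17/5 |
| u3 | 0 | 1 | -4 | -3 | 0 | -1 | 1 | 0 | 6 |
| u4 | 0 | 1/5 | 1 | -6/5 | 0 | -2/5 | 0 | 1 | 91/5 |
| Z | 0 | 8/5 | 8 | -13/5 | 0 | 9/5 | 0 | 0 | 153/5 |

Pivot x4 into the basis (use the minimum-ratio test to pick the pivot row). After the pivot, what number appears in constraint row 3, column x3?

Ratio test on column x4 — row 1: (116/5)/(4/5) = 29; row 2: (17/5)/(3/5) = 17/3; row 3: entry -3 ≤ 0; row 4: entry -6/5 ≤ 0. Minimum is 17/3 at row 2 (x1 leaves); pivot element 3/5.
Divide row 2 by 3/5; eliminate column x4 from the other rows.
Row 3 update in column x3: -4 − (-3)·(5/3) = 1.

1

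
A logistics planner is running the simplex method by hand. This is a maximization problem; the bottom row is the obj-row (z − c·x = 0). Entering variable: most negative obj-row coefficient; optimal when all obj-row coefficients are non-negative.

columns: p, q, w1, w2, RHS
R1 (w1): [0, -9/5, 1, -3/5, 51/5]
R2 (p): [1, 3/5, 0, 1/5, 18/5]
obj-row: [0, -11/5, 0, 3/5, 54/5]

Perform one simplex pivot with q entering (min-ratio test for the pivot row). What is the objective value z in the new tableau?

Ratio test on column q — row 1: entry -9/5 ≤ 0; row 2: (18/5)/(3/5) = 6. Minimum is 6 at row 2 (p leaves); pivot element 3/5.
Pivot on row 2; the obj-row RHS becomes 54/5 − (-11/5)·6 = 24.

24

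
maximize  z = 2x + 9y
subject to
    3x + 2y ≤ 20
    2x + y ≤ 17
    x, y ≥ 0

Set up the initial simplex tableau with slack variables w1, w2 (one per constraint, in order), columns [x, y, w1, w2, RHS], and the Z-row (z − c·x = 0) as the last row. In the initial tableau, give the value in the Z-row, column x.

-2

The Z-row carries the negated objective coefficients: the x entry is -2.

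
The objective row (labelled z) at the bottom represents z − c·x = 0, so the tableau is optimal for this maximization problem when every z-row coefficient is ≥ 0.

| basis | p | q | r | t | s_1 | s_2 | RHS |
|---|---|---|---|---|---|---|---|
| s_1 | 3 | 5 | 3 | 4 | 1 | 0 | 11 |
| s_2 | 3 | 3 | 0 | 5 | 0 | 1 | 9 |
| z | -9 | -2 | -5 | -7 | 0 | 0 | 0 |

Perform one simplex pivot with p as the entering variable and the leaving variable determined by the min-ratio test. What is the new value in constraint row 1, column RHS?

2

Ratio test on column p — row 1: 11/3 = 11/3; row 2: 9/3 = 3. Minimum is 3 at row 2 (s_2 leaves); pivot element 3.
Divide row 2 by 3; eliminate column p from the other rows.
Row 1 update in column RHS: 11 − 3·3 = 2.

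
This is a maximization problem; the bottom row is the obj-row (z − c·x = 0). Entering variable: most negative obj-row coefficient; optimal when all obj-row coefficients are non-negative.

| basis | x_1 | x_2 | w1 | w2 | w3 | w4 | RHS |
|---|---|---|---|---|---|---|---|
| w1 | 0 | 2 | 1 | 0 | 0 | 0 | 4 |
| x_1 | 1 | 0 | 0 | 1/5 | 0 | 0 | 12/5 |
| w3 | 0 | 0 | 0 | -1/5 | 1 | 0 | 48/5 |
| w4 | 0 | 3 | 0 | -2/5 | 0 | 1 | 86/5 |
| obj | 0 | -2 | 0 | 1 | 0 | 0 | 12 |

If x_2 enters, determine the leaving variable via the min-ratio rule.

Column x_2 entries and ratios — w1: 4/2 = 2; x_1: 0 ≤ 0, skip; w3: 0 ≤ 0, skip; w4: (86/5)/3 = 86/15.
Smallest ratio is 2 in the row of w1, so w1 leaves.

w1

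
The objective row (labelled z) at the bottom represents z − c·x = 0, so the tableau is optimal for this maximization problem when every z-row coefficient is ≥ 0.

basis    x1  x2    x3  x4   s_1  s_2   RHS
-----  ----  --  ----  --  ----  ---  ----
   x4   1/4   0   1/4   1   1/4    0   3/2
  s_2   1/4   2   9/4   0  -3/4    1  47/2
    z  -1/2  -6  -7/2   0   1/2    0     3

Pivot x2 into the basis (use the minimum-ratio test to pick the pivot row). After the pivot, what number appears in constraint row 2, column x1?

1/8

Ratio test on column x2 — row 1: entry 0 ≤ 0; row 2: (47/2)/2 = 47/4. Minimum is 47/4 at row 2 (s_2 leaves); pivot element 2.
Divide row 2 by 2; eliminate column x2 from the other rows.
In the new row 2, the x1 entry is the old entry divided by the pivot: (1/4)/2 = 1/8.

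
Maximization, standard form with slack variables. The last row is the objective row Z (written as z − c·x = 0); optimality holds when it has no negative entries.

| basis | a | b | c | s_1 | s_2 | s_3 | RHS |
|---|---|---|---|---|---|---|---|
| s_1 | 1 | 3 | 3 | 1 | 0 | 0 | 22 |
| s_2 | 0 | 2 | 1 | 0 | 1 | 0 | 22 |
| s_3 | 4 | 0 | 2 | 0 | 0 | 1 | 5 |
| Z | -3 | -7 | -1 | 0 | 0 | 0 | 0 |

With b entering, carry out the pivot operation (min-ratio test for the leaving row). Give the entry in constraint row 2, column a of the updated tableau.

-2/3

Ratio test on column b — row 1: 22/3 = 22/3; row 2: 22/2 = 11; row 3: entry 0 ≤ 0. Minimum is 22/3 at row 1 (s_1 leaves); pivot element 3.
Divide row 1 by 3; eliminate column b from the other rows.
Row 2 update in column a: 0 − 2·(1/3) = -2/3.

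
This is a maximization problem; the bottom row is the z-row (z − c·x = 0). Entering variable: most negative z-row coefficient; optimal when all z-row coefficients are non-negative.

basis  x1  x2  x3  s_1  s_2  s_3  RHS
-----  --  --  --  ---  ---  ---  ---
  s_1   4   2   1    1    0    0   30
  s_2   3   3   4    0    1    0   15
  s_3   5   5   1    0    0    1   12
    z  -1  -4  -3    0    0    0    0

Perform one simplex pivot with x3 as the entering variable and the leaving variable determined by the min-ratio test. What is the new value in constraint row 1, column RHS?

Ratio test on column x3 — row 1: 30/1 = 30; row 2: 15/4 = 15/4; row 3: 12/1 = 12. Minimum is 15/4 at row 2 (s_2 leaves); pivot element 4.
Divide row 2 by 4; eliminate column x3 from the other rows.
Row 1 update in column RHS: 30 − 1·(15/4) = 105/4.

105/4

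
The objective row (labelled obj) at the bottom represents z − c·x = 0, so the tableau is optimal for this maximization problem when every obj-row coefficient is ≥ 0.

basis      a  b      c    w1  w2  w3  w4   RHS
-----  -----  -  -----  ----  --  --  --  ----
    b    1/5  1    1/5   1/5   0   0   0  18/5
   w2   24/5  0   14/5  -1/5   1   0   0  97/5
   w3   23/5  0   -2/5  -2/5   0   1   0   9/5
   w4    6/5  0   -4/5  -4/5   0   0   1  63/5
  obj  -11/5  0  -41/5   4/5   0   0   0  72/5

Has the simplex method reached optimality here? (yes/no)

The obj-row has a negative entry -41/5 in column c, so it is not optimal.

no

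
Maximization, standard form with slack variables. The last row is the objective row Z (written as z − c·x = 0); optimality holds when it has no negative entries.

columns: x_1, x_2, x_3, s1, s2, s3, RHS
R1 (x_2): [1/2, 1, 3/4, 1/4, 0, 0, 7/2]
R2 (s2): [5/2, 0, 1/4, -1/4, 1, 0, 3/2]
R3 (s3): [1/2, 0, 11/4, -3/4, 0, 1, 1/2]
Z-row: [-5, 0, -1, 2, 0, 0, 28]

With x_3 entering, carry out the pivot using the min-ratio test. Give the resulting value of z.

Ratio test on column x_3 — row 1: (7/2)/(3/4) = 14/3; row 2: (3/2)/(1/4) = 6; row 3: (1/2)/(11/4) = 2/11. Minimum is 2/11 at row 3 (s3 leaves); pivot element 11/4.
Pivot on row 3; the Z-row RHS becomes 28 − (-1)·(2/11) = 310/11.

310/11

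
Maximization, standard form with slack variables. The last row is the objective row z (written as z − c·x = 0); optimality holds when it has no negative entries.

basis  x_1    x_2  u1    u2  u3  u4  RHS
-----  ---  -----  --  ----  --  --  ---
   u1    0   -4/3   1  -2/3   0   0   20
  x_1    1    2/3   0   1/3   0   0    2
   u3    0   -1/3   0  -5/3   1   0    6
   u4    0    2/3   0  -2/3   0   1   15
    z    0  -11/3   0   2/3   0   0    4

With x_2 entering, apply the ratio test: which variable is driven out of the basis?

x_1

Column x_2 entries and ratios — u1: -4/3 ≤ 0, skip; x_1: 2/(2/3) = 3; u3: -1/3 ≤ 0, skip; u4: 15/(2/3) = 45/2.
Smallest ratio is 3 in the row of x_1, so x_1 leaves.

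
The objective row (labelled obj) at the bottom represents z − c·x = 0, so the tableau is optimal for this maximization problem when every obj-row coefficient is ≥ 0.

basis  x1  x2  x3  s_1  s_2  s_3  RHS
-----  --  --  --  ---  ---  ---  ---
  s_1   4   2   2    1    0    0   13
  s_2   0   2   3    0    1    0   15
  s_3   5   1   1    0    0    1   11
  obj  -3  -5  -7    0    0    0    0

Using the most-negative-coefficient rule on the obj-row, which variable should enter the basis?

Negative obj-row entries: x1: -3, x2: -5, x3: -7.
The most negative is -7 in column x3, so x3 enters.

x3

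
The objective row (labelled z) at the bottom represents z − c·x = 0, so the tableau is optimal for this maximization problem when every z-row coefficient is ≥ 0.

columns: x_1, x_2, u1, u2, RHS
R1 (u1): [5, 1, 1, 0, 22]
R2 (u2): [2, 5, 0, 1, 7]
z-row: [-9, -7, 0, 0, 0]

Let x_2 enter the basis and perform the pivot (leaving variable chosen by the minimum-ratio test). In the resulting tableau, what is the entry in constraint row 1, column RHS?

103/5

Ratio test on column x_2 — row 1: 22/1 = 22; row 2: 7/5 = 7/5. Minimum is 7/5 at row 2 (u2 leaves); pivot element 5.
Divide row 2 by 5; eliminate column x_2 from the other rows.
Row 1 update in column RHS: 22 − 1·(7/5) = 103/5.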